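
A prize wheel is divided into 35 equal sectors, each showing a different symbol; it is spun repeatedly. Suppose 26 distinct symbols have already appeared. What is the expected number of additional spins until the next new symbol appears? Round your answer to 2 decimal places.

3.89

The number of spins until the next new symbol is geometric with success probability 9/35, so its mean is 35/9.
E = 35/9 = 3.889.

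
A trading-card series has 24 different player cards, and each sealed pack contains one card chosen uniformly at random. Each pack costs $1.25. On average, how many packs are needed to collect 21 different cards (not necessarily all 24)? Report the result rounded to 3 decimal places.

46.623

With k distinct cards already seen, the next new one arrives after an expected 24/(24-k) packs.
Sum over k = 0,...,20: E = 24/24 + 24/23 + 24/22 + ... + 24/5 + 24/4 = 46.6230.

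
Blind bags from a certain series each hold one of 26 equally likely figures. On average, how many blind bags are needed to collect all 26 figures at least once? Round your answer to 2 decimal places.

Split into phases: going from k distinct to k+1 distinct takes on average 26/(26-k) blind bags.
E[T] = 26/26 + 26/25 + 26/24 + ... + 26/2 + 26/1 = 26·H_{26}.
H_{26} = 3.854, so E[T] = 100.215.

100.21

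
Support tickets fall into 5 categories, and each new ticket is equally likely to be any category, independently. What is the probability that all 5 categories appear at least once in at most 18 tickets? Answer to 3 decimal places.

By inclusion–exclusion over which categories are missing,
P(all seen) = Σ_{j=0}^{5} (-1)^j C(5,j)((5-j)/5)^18
= 1.0000 - 0.0901 + 0.0010 - 0.0000 + 0.0000 - 0.0000
= 0.9109.

0.911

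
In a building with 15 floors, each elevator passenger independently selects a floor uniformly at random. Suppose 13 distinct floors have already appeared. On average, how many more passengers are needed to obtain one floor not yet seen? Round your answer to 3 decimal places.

Each passenger yields a new floor with probability (15-13)/15 = 2/15, so the wait is geometric with mean 15/2.
E = 15/2 = 7.5000.

7.500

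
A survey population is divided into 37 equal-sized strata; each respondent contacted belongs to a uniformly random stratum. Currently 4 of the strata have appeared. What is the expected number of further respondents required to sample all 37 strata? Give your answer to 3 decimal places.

From k distinct to k+1 distinct takes on average 37/(37-k) respondents.
Sum over k = 4,...,36: E = 37/33 + 37/32 + 37/31 + ... + 37/2 + 37/1 = 151.2855.

151.286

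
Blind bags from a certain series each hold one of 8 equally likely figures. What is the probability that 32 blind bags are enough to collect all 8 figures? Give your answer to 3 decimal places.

Let A_i be the event that figure i is missing after 32 blind bags. By inclusion–exclusion on the A_i,
P(all seen) = Σ_{j=0}^{8} (-1)^j C(8,j)((8-j)/8)^32
= 1.0000 - 0.1115 + 0.0028 - 0.0000 + 0.0000 - 0.0000 + 0.0000 - 0.0000 + 0.0000
= 0.8913.

0.891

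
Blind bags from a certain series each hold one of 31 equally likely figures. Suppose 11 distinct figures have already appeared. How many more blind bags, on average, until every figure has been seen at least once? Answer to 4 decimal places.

111.5299

The wait to go from k to k+1 distinct figures is geometric with mean 31/(31-k).
Sum over k = 11,...,30: E = 31/20 + 31/19 + 31/18 + ... + 31/2 + 31/1 = 111.52993.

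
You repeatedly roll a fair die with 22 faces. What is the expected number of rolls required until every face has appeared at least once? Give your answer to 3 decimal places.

81.198

Split into phases: going from k distinct to k+1 distinct takes on average 22/(22-k) rolls.
E[T] = 22/22 + 22/21 + 22/20 + ... + 22/2 + 22/1 = 22·H_{22}.
H_{22} = 3.6908, so E[T] = 81.1979.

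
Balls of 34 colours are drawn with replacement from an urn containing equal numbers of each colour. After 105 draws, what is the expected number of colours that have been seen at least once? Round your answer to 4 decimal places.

32.5204

For each colour, P(seen in 105 draws) = 1 - (33/34)^105 = 0.95648.
By linearity of expectation, E[distinct seen] = 34·(1 - (33/34)^105) = 32.52036.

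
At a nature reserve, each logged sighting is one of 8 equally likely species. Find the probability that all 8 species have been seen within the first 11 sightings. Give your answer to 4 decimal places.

Let A_i be the event that species i is missing after 11 sightings. By inclusion–exclusion on the A_i,
P(all seen) = Σ_{j=0}^{8} (-1)^j C(8,j)((8-j)/8)^11
= 1.00000 - 1.84153 + 1.18258 - 0.31832 + 0.03418 - 0.00115 + 0.00001 - 0.00000 + 0.00000
= 0.05576.

0.0558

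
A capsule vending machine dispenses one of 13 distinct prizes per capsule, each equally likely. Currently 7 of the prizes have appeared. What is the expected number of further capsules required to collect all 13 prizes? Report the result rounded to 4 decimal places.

31.8500

With k distinct prizes already seen, the next new one takes an expected 13/(13-k) capsules.
Sum over k = 7,...,12: E = 13/6 + 13/5 + 13/4 + 13/3 + 13/2 + 13/1 = 31.85000.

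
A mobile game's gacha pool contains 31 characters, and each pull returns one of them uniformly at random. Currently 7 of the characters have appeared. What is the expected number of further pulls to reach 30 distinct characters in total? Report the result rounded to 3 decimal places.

86.055

With k distinct characters already seen, the next new one takes an expected 31/(31-k) pulls.
Sum over k = 7,...,29: E = 31/24 + 31/23 + 31/22 + ... + 31/3 + 31/2 = 86.0547.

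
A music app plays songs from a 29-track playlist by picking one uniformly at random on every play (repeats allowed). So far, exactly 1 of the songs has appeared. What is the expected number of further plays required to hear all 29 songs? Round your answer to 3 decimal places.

113.888

From k distinct to k+1 distinct takes on average 29/(29-k) plays.
Sum over k = 1,...,28: E = 29/28 + 29/27 + 29/26 + ... + 29/2 + 29/1 = 113.8880.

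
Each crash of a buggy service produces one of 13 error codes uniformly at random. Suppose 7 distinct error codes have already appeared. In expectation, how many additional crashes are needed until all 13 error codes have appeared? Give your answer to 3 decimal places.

With k distinct error codes already seen, the next new one takes an expected 13/(13-k) crashes.
Sum over k = 7,...,12: E = 13/6 + 13/5 + 13/4 + 13/3 + 13/2 + 13/1 = 31.8500.

31.850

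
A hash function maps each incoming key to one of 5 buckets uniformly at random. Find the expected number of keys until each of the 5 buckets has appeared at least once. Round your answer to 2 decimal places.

The wait to go from k to k+1 distinct buckets is geometric with mean 5/(5-k).
E[T] = 5/5 + 5/4 + 5/3 + 5/2 + 5/1 = 5·H_{5}.
H_{5} = 2.283, so E[T] = 11.417.

11.42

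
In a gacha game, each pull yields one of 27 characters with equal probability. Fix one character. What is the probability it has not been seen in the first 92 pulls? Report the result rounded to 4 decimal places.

0.0311

On each pull the fixed character fails to appear with probability 26/27.
P(still missing after 92) = (26/27)^92 = 0.03105.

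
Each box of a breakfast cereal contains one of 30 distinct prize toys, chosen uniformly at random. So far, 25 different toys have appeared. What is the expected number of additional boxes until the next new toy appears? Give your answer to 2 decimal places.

The number of boxes until the next new toy is geometric with success probability 5/30, so its mean is 30/5.
E = 30/5 = 6.000.

6.00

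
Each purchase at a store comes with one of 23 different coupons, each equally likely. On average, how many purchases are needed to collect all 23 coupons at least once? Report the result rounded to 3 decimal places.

85.889

Split into phases: going from k distinct to k+1 distinct takes on average 23/(23-k) purchases.
E[T] = 23/23 + 23/22 + 23/21 + ... + 23/2 + 23/1 = 23·H_{23}.
H_{23} = 3.7343, so E[T] = 85.8887.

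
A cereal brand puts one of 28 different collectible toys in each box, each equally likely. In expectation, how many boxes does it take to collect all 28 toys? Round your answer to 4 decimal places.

109.9608

Split into phases: going from k distinct to k+1 distinct takes on average 28/(28-k) boxes.
E[T] = 28/28 + 28/27 + 28/26 + ... + 28/2 + 28/1 = 28·H_{28}.
H_{28} = 3.92717, so E[T] = 109.96079.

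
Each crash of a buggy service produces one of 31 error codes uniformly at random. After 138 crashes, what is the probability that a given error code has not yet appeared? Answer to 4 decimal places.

On each crash the fixed error code fails to appear with probability 30/31.
P(still missing after 138) = (30/31)^138 = 0.01083.

0.0108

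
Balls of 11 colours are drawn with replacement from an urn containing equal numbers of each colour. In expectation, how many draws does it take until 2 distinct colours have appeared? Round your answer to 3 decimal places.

Going from k to k+1 distinct takes a geometric number of draws with mean 11/(11-k).
Sum over k = 0,...,1: E = 11/11 + 11/10 = 2.1000.

2.100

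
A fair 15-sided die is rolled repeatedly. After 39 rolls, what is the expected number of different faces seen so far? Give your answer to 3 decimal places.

For each face, P(seen in 39 rolls) = 1 - (14/15)^39 = 0.9322.
By linearity of expectation, E[distinct seen] = 15·(1 - (14/15)^39) = 13.9825.

13.983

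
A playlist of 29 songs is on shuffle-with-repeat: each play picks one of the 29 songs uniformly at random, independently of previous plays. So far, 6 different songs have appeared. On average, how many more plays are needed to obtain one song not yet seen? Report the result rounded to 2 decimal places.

1.26

The number of plays until the next new song is geometric with success probability 23/29, so its mean is 29/23.
E = 29/23 = 1.261.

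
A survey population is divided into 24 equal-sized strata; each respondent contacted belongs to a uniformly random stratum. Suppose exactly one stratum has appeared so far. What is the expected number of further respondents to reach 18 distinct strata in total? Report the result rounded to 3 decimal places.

30.823

With k distinct strata already seen, the next new one takes an expected 24/(24-k) respondents.
Sum over k = 1,...,17: E = 24/23 + 24/22 + 24/21 + ... + 24/8 + 24/7 = 30.8230.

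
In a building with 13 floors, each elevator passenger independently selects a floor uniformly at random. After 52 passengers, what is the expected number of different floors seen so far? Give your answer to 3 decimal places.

12.798

For each floor, P(seen in 52 passengers) = 1 - (12/13)^52 = 0.9844.
By linearity of expectation, E[distinct seen] = 13·(1 - (12/13)^52) = 12.7976.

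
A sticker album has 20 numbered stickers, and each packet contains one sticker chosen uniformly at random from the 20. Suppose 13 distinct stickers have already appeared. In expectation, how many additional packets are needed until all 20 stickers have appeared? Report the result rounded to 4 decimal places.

51.8571

From k distinct to k+1 distinct takes on average 20/(20-k) packets.
Sum over k = 13,...,19: E = 20/7 + 20/6 + 20/5 + ... + 20/2 + 20/1 = 51.85714.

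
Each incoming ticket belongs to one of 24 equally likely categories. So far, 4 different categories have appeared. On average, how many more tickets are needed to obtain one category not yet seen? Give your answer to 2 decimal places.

1.20

Each ticket yields a new category with probability (24-4)/24 = 20/24, so the wait is geometric with mean 24/20.
E = 24/20 = 1.200.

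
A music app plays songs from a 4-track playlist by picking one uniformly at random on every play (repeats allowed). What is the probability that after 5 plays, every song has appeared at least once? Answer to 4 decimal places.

0.2344

By inclusion–exclusion over which songs are missing,
P(all seen) = Σ_{j=0}^{4} (-1)^j C(4,j)((4-j)/4)^5
= 1.00000 - 0.94922 + 0.18750 - 0.00391 + 0.00000
= 0.23438.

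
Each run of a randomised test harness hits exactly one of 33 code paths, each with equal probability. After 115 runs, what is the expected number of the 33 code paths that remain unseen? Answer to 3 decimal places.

For each code path, P(unseen after 115) = (32/33)^115 = 0.0290.
By linearity of expectation, E[unseen] = 33·(32/33)^115 = 0.9586.

0.959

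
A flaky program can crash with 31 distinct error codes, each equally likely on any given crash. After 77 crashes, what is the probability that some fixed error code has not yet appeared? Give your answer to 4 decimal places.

0.0801

On each crash the fixed error code fails to appear with probability 30/31.
P(still missing after 77) = (30/31)^77 = 0.08007.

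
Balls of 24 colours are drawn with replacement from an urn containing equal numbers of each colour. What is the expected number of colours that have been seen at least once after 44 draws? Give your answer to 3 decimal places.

20.311

For each colour, P(seen in 44 draws) = 1 - (23/24)^44 = 0.8463.
By linearity of expectation, E[distinct seen] = 24·(1 - (23/24)^44) = 20.3107.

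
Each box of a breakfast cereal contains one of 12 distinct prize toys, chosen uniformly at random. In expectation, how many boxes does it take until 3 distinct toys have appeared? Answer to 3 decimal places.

3.291

Going from k to k+1 distinct takes a geometric number of boxes with mean 12/(12-k).
Sum over k = 0,...,2: E = 12/12 + 12/11 + 12/10 = 3.2909.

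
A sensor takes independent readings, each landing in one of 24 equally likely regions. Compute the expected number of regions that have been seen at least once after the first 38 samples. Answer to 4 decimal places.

19.2374

For each region, P(seen in 38 samples) = 1 - (23/24)^38 = 0.80156.
By linearity of expectation, E[distinct seen] = 24·(1 - (23/24)^38) = 19.23743.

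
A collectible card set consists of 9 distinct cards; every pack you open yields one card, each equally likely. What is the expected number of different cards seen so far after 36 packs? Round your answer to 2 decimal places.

8.87

For each card, P(seen in 36 packs) = 1 - (8/9)^36 = 0.986.
By linearity of expectation, E[distinct seen] = 9·(1 - (8/9)^36) = 8.870.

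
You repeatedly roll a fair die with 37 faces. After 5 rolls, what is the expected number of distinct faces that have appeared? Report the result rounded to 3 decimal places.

For each face, P(seen in 5 rolls) = 1 - (36/37)^5 = 0.1280.
By linearity of expectation, E[distinct seen] = 37·(1 - (36/37)^5) = 4.7369.

4.737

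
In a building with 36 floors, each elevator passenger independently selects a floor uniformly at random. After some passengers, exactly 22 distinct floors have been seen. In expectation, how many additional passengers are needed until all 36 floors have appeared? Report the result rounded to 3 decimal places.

117.056

With k distinct floors already seen, the next new one takes an expected 36/(36-k) passengers.
Sum over k = 22,...,35: E = 36/14 + 36/13 + 36/12 + ... + 36/2 + 36/1 = 117.0562.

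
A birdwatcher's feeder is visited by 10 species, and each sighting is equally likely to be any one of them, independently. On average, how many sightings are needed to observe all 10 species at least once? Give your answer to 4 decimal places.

29.2897

Split into phases: going from k distinct to k+1 distinct takes on average 10/(10-k) sightings.
E[T] = 10/10 + 10/9 + 10/8 + ... + 10/2 + 10/1 = 10·H_{10}.
H_{10} = 2.92897, so E[T] = 29.28968.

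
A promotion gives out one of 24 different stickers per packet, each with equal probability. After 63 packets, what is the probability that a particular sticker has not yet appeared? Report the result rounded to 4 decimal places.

0.0685

Each packet misses the fixed sticker with probability (24-1)/24 = 23/24, independently.
P(still missing after 63) = (23/24)^63 = 0.06848.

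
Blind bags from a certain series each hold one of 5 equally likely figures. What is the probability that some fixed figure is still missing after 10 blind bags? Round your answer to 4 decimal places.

0.1074

Each blind bag misses the fixed figure with probability (5-1)/5 = 4/5, independently.
P(still missing after 10) = (4/5)^10 = 0.10737.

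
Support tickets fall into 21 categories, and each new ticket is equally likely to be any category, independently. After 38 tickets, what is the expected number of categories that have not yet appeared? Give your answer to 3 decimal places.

3.289

For each category, P(unseen after 38) = (20/21)^38 = 0.1566.
By linearity of expectation, E[unseen] = 21·(20/21)^38 = 3.2887.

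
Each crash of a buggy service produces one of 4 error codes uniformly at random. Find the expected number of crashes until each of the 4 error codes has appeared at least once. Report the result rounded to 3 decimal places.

Split into phases: going from k distinct to k+1 distinct takes on average 4/(4-k) crashes.
E[T] = 4/4 + 4/3 + 4/2 + 4/1 = 4·H_{4}.
H_{4} = 2.0833, so E[T] = 8.3333.

8.333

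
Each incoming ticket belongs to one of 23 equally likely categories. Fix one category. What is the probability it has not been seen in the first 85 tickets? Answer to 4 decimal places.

On each ticket the fixed category fails to appear with probability 22/23.
P(still missing after 85) = (22/23)^85 = 0.02286.

0.0229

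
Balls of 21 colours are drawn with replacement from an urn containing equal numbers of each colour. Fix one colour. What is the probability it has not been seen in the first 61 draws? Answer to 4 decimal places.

0.0510

Each draw misses the fixed colour with probability (21-1)/21 = 20/21, independently.
P(still missing after 61) = (20/21)^61 = 0.05099.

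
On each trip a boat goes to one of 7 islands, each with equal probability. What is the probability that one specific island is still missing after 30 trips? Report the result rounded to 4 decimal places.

0.0098

On each trip the fixed island fails to appear with probability 6/7.
P(still missing after 30) = (6/7)^30 = 0.00981.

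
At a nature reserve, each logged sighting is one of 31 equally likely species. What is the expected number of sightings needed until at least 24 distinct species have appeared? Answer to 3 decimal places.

44.466

Going from k to k+1 distinct takes a geometric number of sightings with mean 31/(31-k).
Sum over k = 0,...,23: E = 31/31 + 31/30 + 31/29 + ... + 31/9 + 31/8 = 44.4660.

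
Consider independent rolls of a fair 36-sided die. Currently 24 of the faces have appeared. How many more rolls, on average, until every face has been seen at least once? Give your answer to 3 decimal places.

The wait to go from k to k+1 distinct faces is geometric with mean 36/(36-k).
Sum over k = 24,...,35: E = 36/12 + 36/11 + 36/10 + ... + 36/2 + 36/1 = 111.7156.

111.716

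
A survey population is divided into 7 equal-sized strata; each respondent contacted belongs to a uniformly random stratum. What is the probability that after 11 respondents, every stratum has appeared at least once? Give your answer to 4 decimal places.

By inclusion–exclusion over which strata are missing,
P(all seen) = Σ_{j=0}^{7} (-1)^j C(7,j)((7-j)/7)^11
= 1.00000 - 1.28435 + 0.51857 - 0.07424 + 0.00314 - 0.00002 + 0.00000 - 0.00000
= 0.16310.

0.1631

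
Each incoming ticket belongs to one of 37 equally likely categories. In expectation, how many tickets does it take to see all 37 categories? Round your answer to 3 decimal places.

155.459

After k distinct categories have appeared, the next ticket gives a new one with probability (37-k)/37, so the expected wait for the (k+1)-th is 37/(37-k).
E[T] = 37/37 + 37/36 + 37/35 + ... + 37/2 + 37/1 = 37·H_{37}.
H_{37} = 4.2016, so E[T] = 155.4587.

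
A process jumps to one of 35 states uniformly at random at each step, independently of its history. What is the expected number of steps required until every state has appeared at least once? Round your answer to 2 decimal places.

145.14

Split into phases: going from k distinct to k+1 distinct takes on average 35/(35-k) steps.
E[T] = 35/35 + 35/34 + 35/33 + ... + 35/2 + 35/1 = 35·H_{35}.
H_{35} = 4.147, so E[T] = 145.137.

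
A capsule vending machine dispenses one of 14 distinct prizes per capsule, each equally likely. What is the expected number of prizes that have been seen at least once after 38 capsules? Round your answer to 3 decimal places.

13.162

For each prize, P(seen in 38 capsules) = 1 - (13/14)^38 = 0.9402.
By linearity of expectation, E[distinct seen] = 14·(1 - (13/14)^38) = 13.1623.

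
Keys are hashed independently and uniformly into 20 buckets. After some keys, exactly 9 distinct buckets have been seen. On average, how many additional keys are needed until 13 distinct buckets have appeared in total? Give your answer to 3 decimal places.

With k distinct buckets already seen, the next new one takes an expected 20/(20-k) keys.
Sum over k = 9,...,12: E = 20/11 + 20/10 + 20/9 + 20/8 = 8.5404.

8.540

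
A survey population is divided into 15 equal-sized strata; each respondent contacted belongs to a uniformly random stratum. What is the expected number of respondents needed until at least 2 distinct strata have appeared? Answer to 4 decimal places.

2.0714

Going from k to k+1 distinct takes a geometric number of respondents with mean 15/(15-k).
Sum over k = 0,...,1: E = 15/15 + 15/14 = 2.07143.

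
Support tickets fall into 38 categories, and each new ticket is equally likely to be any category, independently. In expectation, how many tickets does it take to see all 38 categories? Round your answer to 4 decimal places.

The wait to go from k to k+1 distinct categories is geometric with mean 38/(38-k).
E[T] = 38/38 + 38/37 + 38/36 + ... + 38/2 + 38/1 = 38·H_{38}.
H_{38} = 4.22790, so E[T] = 160.66028.

160.6603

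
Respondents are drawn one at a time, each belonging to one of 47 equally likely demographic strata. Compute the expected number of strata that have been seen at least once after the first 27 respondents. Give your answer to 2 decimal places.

20.70

For each stratum, P(seen in 27 respondents) = 1 - (46/47)^27 = 0.440.
By linearity of expectation, E[distinct seen] = 47·(1 - (46/47)^27) = 20.702.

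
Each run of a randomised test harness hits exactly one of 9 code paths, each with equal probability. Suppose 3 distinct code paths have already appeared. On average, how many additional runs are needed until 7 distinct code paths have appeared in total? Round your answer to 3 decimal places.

The wait to go from k to k+1 distinct code paths is geometric with mean 9/(9-k).
Sum over k = 3,...,6: E = 9/6 + 9/5 + 9/4 + 9/3 = 8.5500.

8.550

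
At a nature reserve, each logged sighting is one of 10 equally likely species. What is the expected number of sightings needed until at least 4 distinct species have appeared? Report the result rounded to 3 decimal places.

With k distinct species already seen, the next new one arrives after an expected 10/(10-k) sightings.
Sum over k = 0,...,3: E = 10/10 + 10/9 + 10/8 + 10/7 = 4.7897.

4.790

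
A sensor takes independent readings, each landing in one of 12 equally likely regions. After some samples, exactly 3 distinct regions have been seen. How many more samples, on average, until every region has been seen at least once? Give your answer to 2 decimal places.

From k distinct to k+1 distinct takes on average 12/(12-k) samples.
Sum over k = 3,...,11: E = 12/9 + 12/8 + 12/7 + ... + 12/2 + 12/1 = 33.948.

33.95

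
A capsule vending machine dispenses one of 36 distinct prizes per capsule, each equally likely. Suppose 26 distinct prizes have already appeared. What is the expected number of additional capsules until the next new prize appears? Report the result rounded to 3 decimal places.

3.600

Each capsule yields a new prize with probability (36-26)/36 = 10/36, so the wait is geometric with mean 36/10.
E = 36/10 = 3.6000.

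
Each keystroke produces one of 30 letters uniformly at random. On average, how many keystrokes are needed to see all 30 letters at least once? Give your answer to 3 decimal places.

119.850

After k distinct letters have appeared, the next keystroke gives a new one with probability (30-k)/30, so the expected wait for the (k+1)-th is 30/(30-k).
E[T] = 30/30 + 30/29 + 30/28 + ... + 30/2 + 30/1 = 30·H_{30}.
H_{30} = 3.9950, so E[T] = 119.8496.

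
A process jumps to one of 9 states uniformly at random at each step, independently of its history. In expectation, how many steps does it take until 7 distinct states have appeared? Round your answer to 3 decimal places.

With k distinct states already seen, the next new one arrives after an expected 9/(9-k) steps.
Sum over k = 0,...,6: E = 9/9 + 9/8 + 9/7 + ... + 9/4 + 9/3 = 11.9607.

11.961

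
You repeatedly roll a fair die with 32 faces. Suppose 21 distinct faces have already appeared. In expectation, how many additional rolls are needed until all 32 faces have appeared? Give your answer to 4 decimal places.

The wait to go from k to k+1 distinct faces is geometric with mean 32/(32-k).
Sum over k = 21,...,31: E = 32/11 + 32/10 + 32/9 + ... + 32/2 + 32/1 = 96.63608.

96.6361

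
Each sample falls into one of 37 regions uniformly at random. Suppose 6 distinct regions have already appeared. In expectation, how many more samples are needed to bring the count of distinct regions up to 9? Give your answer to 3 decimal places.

3.703

From k distinct to k+1 distinct takes on average 37/(37-k) samples.
Sum over k = 6,...,8: E = 37/31 + 37/30 + 37/29 = 3.7027.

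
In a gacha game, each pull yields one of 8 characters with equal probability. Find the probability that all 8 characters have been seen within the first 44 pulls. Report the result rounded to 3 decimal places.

0.978

By inclusion–exclusion over which characters are missing,
P(all seen) = Σ_{j=0}^{8} (-1)^j C(8,j)((8-j)/8)^44
= 1.0000 - 0.0225 + 0.0001 - 0.0000 + 0.0000 - 0.0000 + 0.0000 - 0.0000 + 0.0000
= 0.9776.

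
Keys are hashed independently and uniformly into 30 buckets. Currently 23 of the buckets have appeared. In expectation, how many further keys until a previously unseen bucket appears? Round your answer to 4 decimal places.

4.2857

Each key yields a new bucket with probability (30-23)/30 = 7/30, so the wait is geometric with mean 30/7.
E = 30/7 = 4.28571.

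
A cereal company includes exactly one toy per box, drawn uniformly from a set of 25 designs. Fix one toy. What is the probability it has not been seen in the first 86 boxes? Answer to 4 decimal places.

Each box misses the fixed toy with probability (25-1)/25 = 24/25, independently.
P(still missing after 86) = (24/25)^86 = 0.02988.

0.0299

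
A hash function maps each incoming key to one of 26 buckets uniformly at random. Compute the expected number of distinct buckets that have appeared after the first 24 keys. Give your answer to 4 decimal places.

For each bucket, P(seen in 24 keys) = 1 - (25/26)^24 = 0.60988.
By linearity of expectation, E[distinct seen] = 26·(1 - (25/26)^24) = 15.85684.

15.8568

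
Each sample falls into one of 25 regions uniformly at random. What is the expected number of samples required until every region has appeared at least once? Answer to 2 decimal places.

Split into phases: going from k distinct to k+1 distinct takes on average 25/(25-k) samples.
E[T] = 25/25 + 25/24 + 25/23 + ... + 25/2 + 25/1 = 25·H_{25}.
H_{25} = 3.816, so E[T] = 95.399.

95.40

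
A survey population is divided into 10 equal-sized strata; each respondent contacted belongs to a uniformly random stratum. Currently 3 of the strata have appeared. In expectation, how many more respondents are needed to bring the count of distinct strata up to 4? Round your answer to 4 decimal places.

With k distinct strata already seen, the next new one takes an expected 10/(10-k) respondents.
Only the k = 3 term is needed: E = 10/7 = 1.42857.

1.4286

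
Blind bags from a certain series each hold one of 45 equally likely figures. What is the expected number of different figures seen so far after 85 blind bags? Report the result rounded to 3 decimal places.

38.338

For each figure, P(seen in 85 blind bags) = 1 - (44/45)^85 = 0.8519.
By linearity of expectation, E[distinct seen] = 45·(1 - (44/45)^85) = 38.3377.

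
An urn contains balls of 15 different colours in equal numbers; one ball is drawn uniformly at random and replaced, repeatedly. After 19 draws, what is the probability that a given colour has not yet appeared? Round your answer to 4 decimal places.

0.2696

On each draw the fixed colour fails to appear with probability 14/15.
P(still missing after 19) = (14/15)^19 = 0.26959.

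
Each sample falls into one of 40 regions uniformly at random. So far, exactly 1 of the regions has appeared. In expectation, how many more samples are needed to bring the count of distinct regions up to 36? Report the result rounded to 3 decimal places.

86.808

The wait to go from k to k+1 distinct regions is geometric with mean 40/(40-k).
Sum over k = 1,...,35: E = 40/39 + 40/38 + 40/37 + ... + 40/6 + 40/5 = 86.8084.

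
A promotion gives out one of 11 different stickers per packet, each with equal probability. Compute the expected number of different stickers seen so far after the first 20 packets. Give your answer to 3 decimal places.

9.365

For each sticker, P(seen in 20 packets) = 1 - (10/11)^20 = 0.8514.
By linearity of expectation, E[distinct seen] = 11·(1 - (10/11)^20) = 9.3649.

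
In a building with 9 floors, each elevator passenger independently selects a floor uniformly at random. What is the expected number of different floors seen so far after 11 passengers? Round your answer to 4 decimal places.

For each floor, P(seen in 11 passengers) = 1 - (8/9)^11 = 0.72627.
By linearity of expectation, E[distinct seen] = 9·(1 - (8/9)^11) = 6.53643.

6.5364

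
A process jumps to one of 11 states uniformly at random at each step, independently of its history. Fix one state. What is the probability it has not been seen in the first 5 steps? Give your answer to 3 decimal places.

On each step the fixed state fails to appear with probability 10/11.
P(still missing after 5) = (10/11)^5 = 0.6209.

0.621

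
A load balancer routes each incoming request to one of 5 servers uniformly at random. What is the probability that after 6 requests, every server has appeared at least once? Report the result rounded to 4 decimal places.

0.1152

By inclusion–exclusion over which servers are missing,
P(all seen) = Σ_{j=0}^{5} (-1)^j C(5,j)((5-j)/5)^6
= 1.00000 - 1.31072 + 0.46656 - 0.04096 + 0.00032 - 0.00000
= 0.11520.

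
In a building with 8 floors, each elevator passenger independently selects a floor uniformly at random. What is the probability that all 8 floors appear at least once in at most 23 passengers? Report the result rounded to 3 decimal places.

Let A_i be the event that floor i is missing after 23 passengers. By inclusion–exclusion on the A_i,
P(all seen) = Σ_{j=0}^{8} (-1)^j C(8,j)((8-j)/8)^23
= 1.0000 - 0.3709 + 0.0375 - 0.0011 + 0.0000 - 0.0000 + 0.0000 - 0.0000 + 0.0000
= 0.6654.

0.665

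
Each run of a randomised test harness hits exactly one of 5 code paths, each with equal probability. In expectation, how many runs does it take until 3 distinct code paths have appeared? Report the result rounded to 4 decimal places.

3.9167

Going from k to k+1 distinct takes a geometric number of runs with mean 5/(5-k).
Sum over k = 0,...,2: E = 5/5 + 5/4 + 5/3 = 3.91667.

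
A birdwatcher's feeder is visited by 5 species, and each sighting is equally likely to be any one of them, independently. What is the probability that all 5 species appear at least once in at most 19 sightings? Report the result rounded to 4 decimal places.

By inclusion–exclusion over which species are missing,
P(all seen) = Σ_{j=0}^{5} (-1)^j C(5,j)((5-j)/5)^19
= 1.00000 - 0.07206 + 0.00061 - 0.00000 + 0.00000 - 0.00000
= 0.92855.

0.9286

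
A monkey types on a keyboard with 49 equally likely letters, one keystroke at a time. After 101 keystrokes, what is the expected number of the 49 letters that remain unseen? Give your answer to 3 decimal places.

6.106

For each letter, P(unseen after 101) = (48/49)^101 = 0.1246.
By linearity of expectation, E[unseen] = 49·(48/49)^101 = 6.1060.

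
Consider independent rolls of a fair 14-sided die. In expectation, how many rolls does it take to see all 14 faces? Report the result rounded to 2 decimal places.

The wait to go from k to k+1 distinct faces is geometric with mean 14/(14-k).
E[T] = 14/14 + 14/13 + 14/12 + ... + 14/2 + 14/1 = 14·H_{14}.
H_{14} = 3.252, so E[T] = 45.522.

45.52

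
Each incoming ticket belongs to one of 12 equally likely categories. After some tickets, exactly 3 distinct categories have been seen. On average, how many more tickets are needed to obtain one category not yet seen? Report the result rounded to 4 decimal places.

1.3333

Each ticket yields a new category with probability (12-3)/12 = 9/12, so the wait is geometric with mean 12/9.
E = 12/9 = 1.33333.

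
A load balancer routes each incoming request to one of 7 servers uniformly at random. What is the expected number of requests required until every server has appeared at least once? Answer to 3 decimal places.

18.150

Split into phases: going from k distinct to k+1 distinct takes on average 7/(7-k) requests.
E[T] = 7/7 + 7/6 + 7/5 + ... + 7/2 + 7/1 = 7·H_{7}.
H_{7} = 2.5929, so E[T] = 18.1500.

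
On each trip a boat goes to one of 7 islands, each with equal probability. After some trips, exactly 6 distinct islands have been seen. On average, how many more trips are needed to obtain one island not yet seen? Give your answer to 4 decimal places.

Each trip yields a new island with probability (7-6)/7 = 1/7, so the wait is geometric with mean 7/1.
E = 7/1 = 7.00000.

7.0000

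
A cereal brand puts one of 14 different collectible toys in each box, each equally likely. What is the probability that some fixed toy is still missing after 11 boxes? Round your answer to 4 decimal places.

0.4426

Each box misses the fixed toy with probability (14-1)/14 = 13/14, independently.
P(still missing after 11) = (13/14)^11 = 0.44256.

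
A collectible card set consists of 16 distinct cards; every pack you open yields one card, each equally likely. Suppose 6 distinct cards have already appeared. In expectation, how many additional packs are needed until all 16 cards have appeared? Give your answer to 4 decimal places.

From k distinct to k+1 distinct takes on average 16/(16-k) packs.
Sum over k = 6,...,15: E = 16/10 + 16/9 + 16/8 + ... + 16/2 + 16/1 = 46.86349.

46.8635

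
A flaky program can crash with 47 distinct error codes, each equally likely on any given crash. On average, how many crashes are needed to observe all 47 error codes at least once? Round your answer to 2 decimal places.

After k distinct error codes have appeared, the next crash gives a new one with probability (47-k)/47, so the expected wait for the (k+1)-th is 47/(47-k).
E[T] = 47/47 + 47/46 + 47/45 + ... + 47/2 + 47/1 = 47·H_{47}.
H_{47} = 4.438, so E[T] = 208.584.

208.58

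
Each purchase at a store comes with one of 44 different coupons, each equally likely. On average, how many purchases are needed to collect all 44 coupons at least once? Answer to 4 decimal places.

192.3999

Split into phases: going from k distinct to k+1 distinct takes on average 44/(44-k) purchases.
E[T] = 44/44 + 44/43 + 44/42 + ... + 44/2 + 44/1 = 44·H_{44}.
H_{44} = 4.37273, so E[T] = 192.39994.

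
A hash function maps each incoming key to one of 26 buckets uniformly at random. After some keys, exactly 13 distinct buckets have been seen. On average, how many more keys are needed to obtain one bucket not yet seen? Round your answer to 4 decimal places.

2.0000

The number of keys until the next new bucket is geometric with success probability 13/26, so its mean is 26/13.
E = 26/13 = 2.00000.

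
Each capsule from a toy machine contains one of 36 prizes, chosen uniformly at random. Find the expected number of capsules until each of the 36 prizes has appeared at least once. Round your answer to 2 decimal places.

150.28

After k distinct prizes have appeared, the next capsule gives a new one with probability (36-k)/36, so the expected wait for the (k+1)-th is 36/(36-k).
E[T] = 36/36 + 36/35 + 36/34 + ... + 36/2 + 36/1 = 36·H_{36}.
H_{36} = 4.175, so E[T] = 150.284.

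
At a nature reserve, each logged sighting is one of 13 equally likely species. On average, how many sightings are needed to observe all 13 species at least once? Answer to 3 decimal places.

Split into phases: going from k distinct to k+1 distinct takes on average 13/(13-k) sightings.
E[T] = 13/13 + 13/12 + 13/11 + ... + 13/2 + 13/1 = 13·H_{13}.
H_{13} = 3.1801, so E[T] = 41.3417.

41.342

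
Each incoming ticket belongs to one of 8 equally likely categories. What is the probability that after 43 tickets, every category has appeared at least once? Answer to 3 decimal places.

0.974

Let A_i be the event that category i is missing after 43 tickets. By inclusion–exclusion on the A_i,
P(all seen) = Σ_{j=0}^{8} (-1)^j C(8,j)((8-j)/8)^43
= 1.0000 - 0.0257 + 0.0001 - 0.0000 + 0.0000 - 0.0000 + 0.0000 - 0.0000 + 0.0000
= 0.9744.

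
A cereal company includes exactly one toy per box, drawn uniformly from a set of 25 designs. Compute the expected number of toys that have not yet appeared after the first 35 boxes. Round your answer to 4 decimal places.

5.9901

For each toy, P(unseen after 35) = (24/25)^35 = 0.23960.
By linearity of expectation, E[unseen] = 25·(24/25)^35 = 5.99009.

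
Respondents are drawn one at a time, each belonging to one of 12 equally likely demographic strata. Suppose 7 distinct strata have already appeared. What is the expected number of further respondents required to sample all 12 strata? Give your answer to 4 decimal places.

From k distinct to k+1 distinct takes on average 12/(12-k) respondents.
Sum over k = 7,...,11: E = 12/5 + 12/4 + 12/3 + 12/2 + 12/1 = 27.40000.

27.4000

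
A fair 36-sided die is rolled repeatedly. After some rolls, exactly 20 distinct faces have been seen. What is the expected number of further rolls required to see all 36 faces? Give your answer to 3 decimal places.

121.706

The wait to go from k to k+1 distinct faces is geometric with mean 36/(36-k).
Sum over k = 20,...,35: E = 36/16 + 36/15 + 36/14 + ... + 36/2 + 36/1 = 121.7062.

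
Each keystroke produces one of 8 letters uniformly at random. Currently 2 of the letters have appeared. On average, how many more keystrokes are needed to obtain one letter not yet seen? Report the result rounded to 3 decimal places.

1.333

The number of keystrokes until the next new letter is geometric with success probability 6/8, so its mean is 8/6.
E = 8/6 = 1.3333.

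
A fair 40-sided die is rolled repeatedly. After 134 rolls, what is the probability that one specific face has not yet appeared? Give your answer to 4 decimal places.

On each roll the fixed face fails to appear with probability 39/40.
P(still missing after 134) = (39/40)^134 = 0.03362.

0.0336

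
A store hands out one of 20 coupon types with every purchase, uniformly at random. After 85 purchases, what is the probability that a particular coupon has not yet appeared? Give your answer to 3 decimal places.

Each purchase misses the fixed coupon with probability (20-1)/20 = 19/20, independently.
P(still missing after 85) = (19/20)^85 = 0.0128.

0.013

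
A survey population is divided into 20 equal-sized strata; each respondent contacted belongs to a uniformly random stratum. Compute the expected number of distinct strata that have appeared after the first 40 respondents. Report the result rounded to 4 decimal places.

For each stratum, P(seen in 40 respondents) = 1 - (19/20)^40 = 0.87149.
By linearity of expectation, E[distinct seen] = 20·(1 - (19/20)^40) = 17.42976.

17.4298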